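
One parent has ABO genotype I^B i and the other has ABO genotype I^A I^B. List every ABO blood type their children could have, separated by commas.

Gametes from I^B i × I^A I^B give offspring ABO genotypes I^A I^B, I^A i, I^B I^B, I^B i, i.e. phenotypes A, B, AB.

A, B, AB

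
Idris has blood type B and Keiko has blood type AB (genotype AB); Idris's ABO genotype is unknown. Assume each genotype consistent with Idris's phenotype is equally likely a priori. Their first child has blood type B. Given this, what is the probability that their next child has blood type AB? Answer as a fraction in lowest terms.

Possible genotypes: Idris ∈ {BB, BO}; Keiko ∈ {AB}.
Weight each parental genotype pair by prior × P(type-B child):
  BB × AB: posterior weight 1/2; P(next child type AB) = 1/2.
  BO × AB: posterior weight 1/2; P(next child type AB) = 1/4.
Weighted sum = 3/8.

3/8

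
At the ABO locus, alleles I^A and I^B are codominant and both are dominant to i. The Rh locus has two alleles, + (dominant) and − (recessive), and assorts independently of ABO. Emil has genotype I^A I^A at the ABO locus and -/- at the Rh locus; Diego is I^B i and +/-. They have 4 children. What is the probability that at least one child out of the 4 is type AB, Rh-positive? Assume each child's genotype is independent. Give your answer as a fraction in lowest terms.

175/256

ABO cross I^A I^A × I^B i → 1/2 A, 1/2 AB.
Rh cross -/- × +/- → 1/2 Rh+, 1/2 Rh-; so P(type AB, Rh-positive) = 1/2 × 1/2 = 1/4 per child.
P(none) = (3/4)^4 = 81/256; P(at least one) = 1 − 81/256 = 175/256.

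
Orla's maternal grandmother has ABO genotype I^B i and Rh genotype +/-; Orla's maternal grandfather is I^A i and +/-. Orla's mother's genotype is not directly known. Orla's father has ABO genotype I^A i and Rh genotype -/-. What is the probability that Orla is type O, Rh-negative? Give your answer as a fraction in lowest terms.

Orla's mother's ABO genotype from I^B i × I^A i: 1/4 I^A I^B, 1/4 I^A i, 1/4 I^B i, 1/4 i i.
Crossing each possibility with the father I^A i and summing P(type O): 1/4·0 + 1/4·1/4 + 1/4·1/4 + 1/4·1/2 = 1/4.
Similarly for Rh via the mother's Rh distribution: P(Rh-) = 1/2.
Independent loci: 1/4 × 1/2 = 1/8.

1/8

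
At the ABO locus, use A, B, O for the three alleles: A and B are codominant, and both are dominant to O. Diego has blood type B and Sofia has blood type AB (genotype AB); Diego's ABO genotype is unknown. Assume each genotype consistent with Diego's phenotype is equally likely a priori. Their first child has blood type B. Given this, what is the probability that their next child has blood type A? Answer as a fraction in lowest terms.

1/8

Possible genotypes: Diego ∈ {BB, BO}; Sofia ∈ {AB}.
Weight each parental genotype pair by prior × P(type-B child):
  BB × AB: posterior weight 1/2; P(next child type A) = 0.
  BO × AB: posterior weight 1/2; P(next child type A) = 1/4.
Weighted sum = 1/8.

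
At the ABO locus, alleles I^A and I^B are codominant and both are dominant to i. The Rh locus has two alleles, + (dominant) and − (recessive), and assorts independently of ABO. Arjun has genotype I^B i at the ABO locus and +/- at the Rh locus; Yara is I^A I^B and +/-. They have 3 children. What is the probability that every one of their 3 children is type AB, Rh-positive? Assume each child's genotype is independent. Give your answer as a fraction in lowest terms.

ABO cross I^B i × I^A I^B → 1/4 A, 1/2 B, 1/4 AB.
Rh cross +/- × +/- → 3/4 Rh+, 1/4 Rh-; so P(type AB, Rh-positive) = 1/4 × 3/4 = 3/16 per child.
All 3 independent: (3/16)^3 = 27/4096.

27/4096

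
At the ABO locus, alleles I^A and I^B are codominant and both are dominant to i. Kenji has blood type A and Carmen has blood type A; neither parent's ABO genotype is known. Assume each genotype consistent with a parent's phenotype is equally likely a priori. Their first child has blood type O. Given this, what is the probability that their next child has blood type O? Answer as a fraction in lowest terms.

Possible genotypes: Kenji ∈ {I^A I^A, I^A i}; Carmen ∈ {I^A I^A, I^A i}.
Weight each parental genotype pair by prior × P(type-O child):
  I^A i × I^A i: posterior weight 1; P(next child type O) = 1/4.
Weighted sum = 1/4.

1/4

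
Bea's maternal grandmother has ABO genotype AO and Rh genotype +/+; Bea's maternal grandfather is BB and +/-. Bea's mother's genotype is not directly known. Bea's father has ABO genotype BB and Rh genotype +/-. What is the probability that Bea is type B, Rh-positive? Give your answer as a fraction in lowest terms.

21/32

Bea's mother's ABO genotype from AO × BB: 1/2 AB, 1/2 BO.
Crossing each possibility with the father BB and summing P(type B): 1/2·1/2 + 1/2·1 = 3/4.
Similarly for Rh via the mother's Rh distribution: P(Rh+) = 7/8.
Independent loci: 3/4 × 7/8 = 21/32.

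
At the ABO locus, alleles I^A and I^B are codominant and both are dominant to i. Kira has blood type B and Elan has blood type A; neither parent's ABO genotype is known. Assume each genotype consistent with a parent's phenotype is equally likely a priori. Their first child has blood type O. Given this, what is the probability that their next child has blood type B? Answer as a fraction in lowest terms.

Possible genotypes: Kira ∈ {I^B I^B, I^B i}; Elan ∈ {I^A I^A, I^A i}.
Weight each parental genotype pair by prior × P(type-O child):
  I^B i × I^A i: posterior weight 1; P(next child type B) = 1/4.
Weighted sum = 1/4.

1/4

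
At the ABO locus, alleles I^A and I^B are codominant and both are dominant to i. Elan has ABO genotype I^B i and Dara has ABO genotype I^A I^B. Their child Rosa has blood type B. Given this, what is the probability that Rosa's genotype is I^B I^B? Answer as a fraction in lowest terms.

1/2

Cross I^B i × I^A I^B → 1/4 I^A I^B, 1/4 I^A i, 1/4 I^B I^B, 1/4 I^B i.
Type-B genotypes among offspring: I^B I^B (1/4), I^B i (1/4); total 1/2.
P(I^B I^B | type B) = (1/4) / (1/2) = 1/2.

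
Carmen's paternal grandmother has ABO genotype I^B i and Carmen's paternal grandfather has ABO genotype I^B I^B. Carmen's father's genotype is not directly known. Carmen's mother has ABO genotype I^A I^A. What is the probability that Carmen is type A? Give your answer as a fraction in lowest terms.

Carmen's father's ABO genotype from I^B i × I^B I^B: 1/2 I^B I^B, 1/2 I^B i.
Crossing each possibility with the mother I^A I^A and summing P(type A): 1/2·0 + 1/2·1/2 = 1/4.

1/4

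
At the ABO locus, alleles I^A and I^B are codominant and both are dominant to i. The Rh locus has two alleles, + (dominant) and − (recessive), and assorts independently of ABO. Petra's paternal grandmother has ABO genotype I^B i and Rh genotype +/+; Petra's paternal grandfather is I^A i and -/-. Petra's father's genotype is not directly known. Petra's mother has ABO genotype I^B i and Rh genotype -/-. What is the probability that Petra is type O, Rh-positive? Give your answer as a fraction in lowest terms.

1/8

Petra's father's ABO genotype from I^B i × I^A i: 1/4 I^A I^B, 1/4 I^A i, 1/4 I^B i, 1/4 i i.
Crossing each possibility with the mother I^B i and summing P(type O): 1/4·0 + 1/4·1/4 + 1/4·1/4 + 1/4·1/2 = 1/4.
Similarly for Rh via the father's Rh distribution: P(Rh+) = 1/2.
Independent loci: 1/4 × 1/2 = 1/8.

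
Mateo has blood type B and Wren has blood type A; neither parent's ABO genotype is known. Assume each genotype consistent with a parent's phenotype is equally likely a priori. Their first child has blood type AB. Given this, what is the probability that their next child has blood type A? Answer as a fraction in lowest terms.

Possible genotypes: Mateo ∈ {I^B I^B, I^B i}; Wren ∈ {I^A I^A, I^A i}.
Weight each parental genotype pair by prior × P(type-AB child):
  I^B I^B × I^A I^A: posterior weight 4/9; P(next child type A) = 0.
  I^B I^B × I^A i: posterior weight 2/9; P(next child type A) = 0.
  I^B i × I^A I^A: posterior weight 2/9; P(next child type A) = 1/2.
  I^B i × I^A i: posterior weight 1/9; P(next child type A) = 1/4.
Weighted sum = 5/36.

5/36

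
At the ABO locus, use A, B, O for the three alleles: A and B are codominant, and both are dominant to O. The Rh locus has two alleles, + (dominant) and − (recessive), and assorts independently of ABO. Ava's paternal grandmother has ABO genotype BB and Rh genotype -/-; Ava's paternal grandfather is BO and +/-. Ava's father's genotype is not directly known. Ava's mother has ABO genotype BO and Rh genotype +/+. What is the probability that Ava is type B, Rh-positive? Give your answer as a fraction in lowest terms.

Ava's father's ABO genotype from BB × BO: 1/2 BB, 1/2 BO.
Crossing each possibility with the mother BO and summing P(type B): 1/2·1 + 1/2·3/4 = 7/8.
Similarly for Rh via the father's Rh distribution: P(Rh+) = 1.
Independent loci: 7/8 × 1 = 7/8.

7/8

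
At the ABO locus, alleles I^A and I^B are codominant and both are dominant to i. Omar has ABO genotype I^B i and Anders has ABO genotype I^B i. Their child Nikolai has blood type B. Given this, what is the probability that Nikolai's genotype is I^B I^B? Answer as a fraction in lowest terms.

1/3

Cross I^B i × I^B i → 1/4 I^B I^B, 1/2 I^B i, 1/4 i i.
Type-B genotypes among offspring: I^B I^B (1/4), I^B i (1/2); total 3/4.
P(I^B I^B | type B) = (1/4) / (3/4) = 1/3.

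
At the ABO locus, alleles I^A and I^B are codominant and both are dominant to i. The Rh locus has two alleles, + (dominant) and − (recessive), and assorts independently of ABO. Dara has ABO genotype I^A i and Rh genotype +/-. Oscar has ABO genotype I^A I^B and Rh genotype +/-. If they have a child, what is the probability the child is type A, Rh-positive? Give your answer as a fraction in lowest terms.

ABO cross I^A i × I^A I^B → offspring phenotypes: 1/2 A, 1/4 B, 1/4 AB.
Rh cross +/- × +/- → 3/4 Rh+, 1/4 Rh-.
Independent loci: P(type A, Rh-positive) = 1/2 × 3/4 = 3/8.

3/8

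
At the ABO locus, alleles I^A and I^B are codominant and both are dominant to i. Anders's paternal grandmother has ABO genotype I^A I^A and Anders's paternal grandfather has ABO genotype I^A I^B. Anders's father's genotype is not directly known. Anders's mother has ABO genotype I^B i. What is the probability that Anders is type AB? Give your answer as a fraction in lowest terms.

3/8

Anders's father's ABO genotype from I^A I^A × I^A I^B: 1/2 I^A I^A, 1/2 I^A I^B.
Crossing each possibility with the mother I^B i and summing P(type AB): 1/2·1/2 + 1/2·1/4 = 3/8.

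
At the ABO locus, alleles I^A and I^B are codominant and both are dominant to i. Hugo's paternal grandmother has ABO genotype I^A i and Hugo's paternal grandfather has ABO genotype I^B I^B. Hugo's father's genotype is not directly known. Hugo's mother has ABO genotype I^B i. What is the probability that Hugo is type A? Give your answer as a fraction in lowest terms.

Hugo's father's ABO genotype from I^A i × I^B I^B: 1/2 I^A I^B, 1/2 I^B i.
Crossing each possibility with the mother I^B i and summing P(type A): 1/2·1/4 + 1/2·0 = 1/8.

1/8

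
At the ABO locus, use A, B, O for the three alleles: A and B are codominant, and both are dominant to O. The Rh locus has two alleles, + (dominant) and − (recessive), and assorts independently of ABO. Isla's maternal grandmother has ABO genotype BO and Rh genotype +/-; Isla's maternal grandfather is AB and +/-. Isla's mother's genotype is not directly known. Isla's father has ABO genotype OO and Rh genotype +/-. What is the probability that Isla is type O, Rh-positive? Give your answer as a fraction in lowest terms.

3/16

Isla's mother's ABO genotype from BO × AB: 1/4 AB, 1/4 AO, 1/4 BB, 1/4 BO.
Crossing each possibility with the father OO and summing P(type O): 1/4·0 + 1/4·1/2 + 1/4·0 + 1/4·1/2 = 1/4.
Similarly for Rh via the mother's Rh distribution: P(Rh+) = 3/4.
Independent loci: 1/4 × 3/4 = 3/16.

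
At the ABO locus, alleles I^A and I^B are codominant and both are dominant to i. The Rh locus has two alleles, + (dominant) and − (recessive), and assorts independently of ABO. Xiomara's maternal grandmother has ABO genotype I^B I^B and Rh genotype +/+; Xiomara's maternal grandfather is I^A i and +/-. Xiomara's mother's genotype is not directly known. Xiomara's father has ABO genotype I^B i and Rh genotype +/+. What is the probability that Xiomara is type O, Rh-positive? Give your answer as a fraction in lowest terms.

1/8

Xiomara's mother's ABO genotype from I^B I^B × I^A i: 1/2 I^A I^B, 1/2 I^B i.
Crossing each possibility with the father I^B i and summing P(type O): 1/2·0 + 1/2·1/4 = 1/8.
Similarly for Rh via the mother's Rh distribution: P(Rh+) = 1.
Independent loci: 1/8 × 1 = 1/8.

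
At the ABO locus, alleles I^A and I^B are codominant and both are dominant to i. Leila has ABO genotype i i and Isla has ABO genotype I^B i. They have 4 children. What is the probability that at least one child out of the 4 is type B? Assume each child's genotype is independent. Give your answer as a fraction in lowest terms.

ABO cross i i × I^B i → 1/2 O, 1/2 B.
So P(type B) = 1/2 per child.
P(none) = (1/2)^4 = 1/16; P(at least one) = 1 − 1/16 = 15/16.

15/16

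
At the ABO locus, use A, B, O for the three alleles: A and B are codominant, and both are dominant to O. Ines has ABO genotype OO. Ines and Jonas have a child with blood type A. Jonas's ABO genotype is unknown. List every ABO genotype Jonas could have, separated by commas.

AA, AB, AO

For each candidate genotype of Jonas, check whether crossing it with OO can produce every observed child phenotype.
  AA → possible child types {A} ✓
  AB → possible child types {A, B} ✓
  AO → possible child types {O, A} ✓
  BB → possible child types {B} ✗
  BO → possible child types {O, B} ✗
  OO → possible child types {O} ✗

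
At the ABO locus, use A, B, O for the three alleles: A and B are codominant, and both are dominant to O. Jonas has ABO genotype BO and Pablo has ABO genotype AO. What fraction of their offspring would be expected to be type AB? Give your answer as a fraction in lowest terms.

1/4

ABO cross BO × AO → offspring phenotypes: 1/4 O, 1/4 A, 1/4 B, 1/4 AB.
So P(type AB) = 1/4.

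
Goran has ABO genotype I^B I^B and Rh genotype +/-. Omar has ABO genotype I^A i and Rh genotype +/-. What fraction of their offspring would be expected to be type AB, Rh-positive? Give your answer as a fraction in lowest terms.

3/8

ABO cross I^B I^B × I^A i → offspring phenotypes: 1/2 B, 1/2 AB.
Rh cross +/- × +/- → 3/4 Rh+, 1/4 Rh-.
Independent loci: P(type AB, Rh-positive) = 1/2 × 3/4 = 3/8.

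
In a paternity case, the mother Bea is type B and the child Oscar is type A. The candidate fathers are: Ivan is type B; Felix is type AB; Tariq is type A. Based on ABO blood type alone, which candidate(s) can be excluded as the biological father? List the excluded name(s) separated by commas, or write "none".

Ivan

A candidate is excluded only if no genotype consistent with his phenotype could produce a type A child with a type B mother.
Ivan (type B): no genotype consistent with that phenotype can produce a type-A child with a type-B mother.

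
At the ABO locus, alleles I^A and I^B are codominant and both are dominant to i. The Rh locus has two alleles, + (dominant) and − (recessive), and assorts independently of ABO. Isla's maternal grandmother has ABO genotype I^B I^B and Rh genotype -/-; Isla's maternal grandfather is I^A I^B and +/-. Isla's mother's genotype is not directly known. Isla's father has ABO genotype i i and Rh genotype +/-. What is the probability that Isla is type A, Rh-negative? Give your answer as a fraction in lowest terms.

3/32

Isla's mother's ABO genotype from I^B I^B × I^A I^B: 1/2 I^A I^B, 1/2 I^B I^B.
Crossing each possibility with the father i i and summing P(type A): 1/2·1/2 + 1/2·0 = 1/4.
Similarly for Rh via the mother's Rh distribution: P(Rh-) = 3/8.
Independent loci: 1/4 × 3/8 = 3/32.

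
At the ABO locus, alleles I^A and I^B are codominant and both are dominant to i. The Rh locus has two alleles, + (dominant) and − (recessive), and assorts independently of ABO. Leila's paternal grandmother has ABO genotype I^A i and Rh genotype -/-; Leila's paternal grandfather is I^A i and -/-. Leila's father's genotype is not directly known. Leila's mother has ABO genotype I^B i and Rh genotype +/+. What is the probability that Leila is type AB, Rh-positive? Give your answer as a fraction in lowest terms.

Leila's father's ABO genotype from I^A i × I^A i: 1/4 I^A I^A, 1/2 I^A i, 1/4 i i.
Crossing each possibility with the mother I^B i and summing P(type AB): 1/4·1/2 + 1/2·1/4 + 1/4·0 = 1/4.
Similarly for Rh via the father's Rh distribution: P(Rh+) = 1.
Independent loci: 1/4 × 1 = 1/4.

1/4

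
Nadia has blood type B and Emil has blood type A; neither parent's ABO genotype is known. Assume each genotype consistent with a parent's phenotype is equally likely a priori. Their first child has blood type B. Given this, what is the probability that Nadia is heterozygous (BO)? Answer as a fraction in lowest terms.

1/3

Possible genotypes: Nadia ∈ {BB, BO}; Emil ∈ {AA, AO}.
Weight each parental genotype pair by prior × P(type-B child):
  BB × AO: posterior weight 2/3.
  BO × AO: posterior weight 1/3.
Sum the posterior weight over pairs where Nadia is BO: 1/3.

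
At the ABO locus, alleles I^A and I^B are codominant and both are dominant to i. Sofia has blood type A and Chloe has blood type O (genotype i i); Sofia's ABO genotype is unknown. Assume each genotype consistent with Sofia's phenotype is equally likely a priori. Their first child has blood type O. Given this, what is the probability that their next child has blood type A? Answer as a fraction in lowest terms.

1/2

Possible genotypes: Sofia ∈ {I^A I^A, I^A i}; Chloe ∈ {i i}.
Weight each parental genotype pair by prior × P(type-O child):
  I^A i × i i: posterior weight 1; P(next child type A) = 1/2.
Weighted sum = 1/2.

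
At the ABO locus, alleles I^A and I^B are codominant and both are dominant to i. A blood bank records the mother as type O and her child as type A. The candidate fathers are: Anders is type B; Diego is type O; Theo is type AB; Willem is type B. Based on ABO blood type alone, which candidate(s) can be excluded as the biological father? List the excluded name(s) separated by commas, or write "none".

Anders, Diego, Willem

A candidate is excluded only if no genotype consistent with his phenotype could produce a type A child with a type O mother.
Anders (type B): no genotype consistent with that phenotype can produce a type-A child with a type-O mother.
Diego (type O): no genotype consistent with that phenotype can produce a type-A child with a type-O mother.
Willem (type B): no genotype consistent with that phenotype can produce a type-A child with a type-O mother.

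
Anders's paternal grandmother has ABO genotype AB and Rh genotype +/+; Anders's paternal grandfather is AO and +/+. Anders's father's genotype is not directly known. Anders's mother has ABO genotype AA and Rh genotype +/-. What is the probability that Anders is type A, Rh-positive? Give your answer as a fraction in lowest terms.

Anders's father's ABO genotype from AB × AO: 1/4 AA, 1/4 AB, 1/4 AO, 1/4 BO.
Crossing each possibility with the mother AA and summing P(type A): 1/4·1 + 1/4·1/2 + 1/4·1 + 1/4·1/2 = 3/4.
Similarly for Rh via the father's Rh distribution: P(Rh+) = 1.
Independent loci: 3/4 × 1 = 3/4.

3/4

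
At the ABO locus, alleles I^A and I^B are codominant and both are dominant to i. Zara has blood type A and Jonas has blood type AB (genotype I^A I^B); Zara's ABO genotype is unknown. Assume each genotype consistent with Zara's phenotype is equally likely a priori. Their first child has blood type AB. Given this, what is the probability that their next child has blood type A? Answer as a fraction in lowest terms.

1/2

Possible genotypes: Zara ∈ {I^A I^A, I^A i}; Jonas ∈ {I^A I^B}.
Weight each parental genotype pair by prior × P(type-AB child):
  I^A I^A × I^A I^B: posterior weight 2/3; P(next child type A) = 1/2.
  I^A i × I^A I^B: posterior weight 1/3; P(next child type A) = 1/2.
Weighted sum = 1/2.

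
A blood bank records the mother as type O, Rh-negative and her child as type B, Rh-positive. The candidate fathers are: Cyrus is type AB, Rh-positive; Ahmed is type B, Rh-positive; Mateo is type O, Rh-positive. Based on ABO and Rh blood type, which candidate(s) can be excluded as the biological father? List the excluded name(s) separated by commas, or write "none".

Mateo

A candidate is excluded only if no genotype consistent with his phenotype could produce a type B, Rh-positive child with a type O, Rh-negative mother.
Mateo (type O, Rh+): no genotype consistent with that phenotype can produce a type-B Rh+ child with a type-O mother.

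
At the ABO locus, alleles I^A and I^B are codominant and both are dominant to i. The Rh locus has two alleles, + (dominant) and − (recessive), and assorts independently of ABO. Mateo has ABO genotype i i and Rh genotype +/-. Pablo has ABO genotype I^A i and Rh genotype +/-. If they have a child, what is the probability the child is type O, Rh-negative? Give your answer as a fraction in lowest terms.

1/8

ABO cross i i × I^A i → offspring phenotypes: 1/2 O, 1/2 A.
Rh cross +/- × +/- → 3/4 Rh+, 1/4 Rh-.
Independent loci: P(type O, Rh-negative) = 1/2 × 1/4 = 1/8.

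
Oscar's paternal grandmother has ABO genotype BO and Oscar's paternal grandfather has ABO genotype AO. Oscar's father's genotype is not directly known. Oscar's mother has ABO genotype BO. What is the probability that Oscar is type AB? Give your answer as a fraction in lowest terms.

Oscar's father's ABO genotype from BO × AO: 1/4 AB, 1/4 AO, 1/4 BO, 1/4 OO.
Crossing each possibility with the mother BO and summing P(type AB): 1/4·1/4 + 1/4·1/4 + 1/4·0 + 1/4·0 = 1/8.

1/8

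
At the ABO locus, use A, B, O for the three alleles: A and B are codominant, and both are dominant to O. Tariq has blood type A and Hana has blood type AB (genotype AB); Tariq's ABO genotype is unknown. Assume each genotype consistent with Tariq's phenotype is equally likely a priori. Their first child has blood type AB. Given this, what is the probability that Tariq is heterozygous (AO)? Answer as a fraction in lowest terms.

1/3

Possible genotypes: Tariq ∈ {AA, AO}; Hana ∈ {AB}.
Weight each parental genotype pair by prior × P(type-AB child):
  AA × AB: posterior weight 2/3.
  AO × AB: posterior weight 1/3.
Sum the posterior weight over pairs where Tariq is AO: 1/3.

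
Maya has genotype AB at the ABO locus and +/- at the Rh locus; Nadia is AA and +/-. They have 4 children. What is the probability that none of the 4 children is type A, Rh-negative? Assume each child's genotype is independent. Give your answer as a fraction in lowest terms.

ABO cross AB × AA → 1/2 A, 1/2 AB.
Rh cross +/- × +/- → 3/4 Rh+, 1/4 Rh-; so P(type A, Rh-negative) = 1/2 × 1/4 = 1/8 per child.
P(not type A, Rh-negative) = 7/8 for one child; (7/8)^4 = 2401/4096.

2401/4096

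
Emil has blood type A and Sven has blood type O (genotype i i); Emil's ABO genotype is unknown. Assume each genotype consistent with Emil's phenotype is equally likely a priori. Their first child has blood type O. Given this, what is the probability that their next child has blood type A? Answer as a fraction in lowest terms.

1/2

Possible genotypes: Emil ∈ {I^A I^A, I^A i}; Sven ∈ {i i}.
Weight each parental genotype pair by prior × P(type-O child):
  I^A i × i i: posterior weight 1; P(next child type A) = 1/2.
Weighted sum = 1/2.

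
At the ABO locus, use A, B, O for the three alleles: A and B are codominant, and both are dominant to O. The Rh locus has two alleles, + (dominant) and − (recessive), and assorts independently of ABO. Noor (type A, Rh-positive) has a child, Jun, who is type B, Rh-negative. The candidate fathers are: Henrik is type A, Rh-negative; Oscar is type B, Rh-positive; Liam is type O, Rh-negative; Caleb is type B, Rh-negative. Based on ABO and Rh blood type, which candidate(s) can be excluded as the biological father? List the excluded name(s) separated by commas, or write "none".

A candidate is excluded only if no genotype consistent with his phenotype could produce a type B, Rh-negative child with a type A, Rh-positive mother.
Henrik (type A, Rh-): no genotype consistent with that phenotype can produce a type-B Rh- child with a type-A mother.
Liam (type O, Rh-): no genotype consistent with that phenotype can produce a type-B Rh- child with a type-A mother.

Henrik, Liam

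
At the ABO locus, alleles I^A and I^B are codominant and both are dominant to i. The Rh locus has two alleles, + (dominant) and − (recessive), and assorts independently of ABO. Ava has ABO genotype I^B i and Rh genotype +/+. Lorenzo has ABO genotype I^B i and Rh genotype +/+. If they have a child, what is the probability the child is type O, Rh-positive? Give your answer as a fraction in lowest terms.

1/4

ABO cross I^B i × I^B i → offspring phenotypes: 1/4 O, 3/4 B.
Rh cross +/+ × +/+ → 1 Rh+.
Independent loci: P(type O, Rh-positive) = 1/4 × 1 = 1/4.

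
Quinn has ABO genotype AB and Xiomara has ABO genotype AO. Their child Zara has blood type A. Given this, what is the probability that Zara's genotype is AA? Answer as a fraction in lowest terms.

1/2

Cross AB × AO → 1/4 AA, 1/4 AB, 1/4 AO, 1/4 BO.
Type-A genotypes among offspring: AA (1/4), AO (1/4); total 1/2.
P(AA | type A) = (1/4) / (1/2) = 1/2.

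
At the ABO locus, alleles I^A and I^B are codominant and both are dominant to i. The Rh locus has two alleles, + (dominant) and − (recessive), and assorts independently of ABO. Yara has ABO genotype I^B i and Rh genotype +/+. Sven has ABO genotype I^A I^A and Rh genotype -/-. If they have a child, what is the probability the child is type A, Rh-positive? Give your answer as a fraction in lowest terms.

1/2

ABO cross I^B i × I^A I^A → offspring phenotypes: 1/2 A, 1/2 AB.
Rh cross +/+ × -/- → 1 Rh+.
Independent loci: P(type A, Rh-positive) = 1/2 × 1 = 1/2.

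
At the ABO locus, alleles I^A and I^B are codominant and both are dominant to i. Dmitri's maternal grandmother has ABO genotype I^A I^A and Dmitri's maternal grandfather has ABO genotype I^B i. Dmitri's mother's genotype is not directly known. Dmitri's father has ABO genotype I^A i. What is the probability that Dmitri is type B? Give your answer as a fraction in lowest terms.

Dmitri's mother's ABO genotype from I^A I^A × I^B i: 1/2 I^A I^B, 1/2 I^A i.
Crossing each possibility with the father I^A i and summing P(type B): 1/2·1/4 + 1/2·0 = 1/8.

1/8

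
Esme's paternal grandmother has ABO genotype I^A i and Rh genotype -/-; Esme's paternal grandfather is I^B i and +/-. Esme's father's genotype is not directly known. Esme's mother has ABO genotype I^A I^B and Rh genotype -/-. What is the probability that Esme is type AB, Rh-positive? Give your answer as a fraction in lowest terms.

Esme's father's ABO genotype from I^A i × I^B i: 1/4 I^A I^B, 1/4 I^A i, 1/4 I^B i, 1/4 i i.
Crossing each possibility with the mother I^A I^B and summing P(type AB): 1/4·1/2 + 1/4·1/4 + 1/4·1/4 + 1/4·0 = 1/4.
Similarly for Rh via the father's Rh distribution: P(Rh+) = 1/4.
Independent loci: 1/4 × 1/4 = 1/16.

1/16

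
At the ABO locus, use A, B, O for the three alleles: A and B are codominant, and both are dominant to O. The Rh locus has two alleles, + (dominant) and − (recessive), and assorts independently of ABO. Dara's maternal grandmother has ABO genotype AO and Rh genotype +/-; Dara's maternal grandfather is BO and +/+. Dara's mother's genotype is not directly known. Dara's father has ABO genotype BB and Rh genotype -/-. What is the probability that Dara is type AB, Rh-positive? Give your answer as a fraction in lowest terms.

3/16

Dara's mother's ABO genotype from AO × BO: 1/4 AB, 1/4 AO, 1/4 BO, 1/4 OO.
Crossing each possibility with the father BB and summing P(type AB): 1/4·1/2 + 1/4·1/2 + 1/4·0 + 1/4·0 = 1/4.
Similarly for Rh via the mother's Rh distribution: P(Rh+) = 3/4.
Independent loci: 1/4 × 3/4 = 3/16.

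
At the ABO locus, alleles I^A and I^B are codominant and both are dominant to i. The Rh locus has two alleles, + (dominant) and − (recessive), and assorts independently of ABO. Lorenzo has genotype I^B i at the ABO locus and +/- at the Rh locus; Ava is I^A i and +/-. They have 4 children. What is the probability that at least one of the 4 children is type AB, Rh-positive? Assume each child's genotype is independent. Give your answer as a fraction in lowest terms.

ABO cross I^B i × I^A i → 1/4 O, 1/4 A, 1/4 B, 1/4 AB.
Rh cross +/- × +/- → 3/4 Rh+, 1/4 Rh-; so P(type AB, Rh-positive) = 1/4 × 3/4 = 3/16 per child.
P(none) = (13/16)^4 = 28561/65536; P(at least one) = 1 − 28561/65536 = 36975/65536.

36975/65536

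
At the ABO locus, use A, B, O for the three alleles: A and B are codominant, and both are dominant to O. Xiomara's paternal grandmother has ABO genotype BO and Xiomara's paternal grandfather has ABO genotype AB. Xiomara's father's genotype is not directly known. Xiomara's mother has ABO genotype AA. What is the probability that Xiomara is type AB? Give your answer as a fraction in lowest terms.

1/2

Xiomara's father's ABO genotype from BO × AB: 1/4 AB, 1/4 AO, 1/4 BB, 1/4 BO.
Crossing each possibility with the mother AA and summing P(type AB): 1/4·1/2 + 1/4·0 + 1/4·1 + 1/4·1/2 = 1/2.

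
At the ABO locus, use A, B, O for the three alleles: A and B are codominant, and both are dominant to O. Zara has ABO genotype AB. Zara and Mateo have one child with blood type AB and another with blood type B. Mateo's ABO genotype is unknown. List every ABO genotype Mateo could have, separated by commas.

For each candidate genotype of Mateo, check whether crossing it with AB can produce every observed child phenotype.
  AA → possible child types {A, AB} ✗
  AB → possible child types {A, B, AB} ✓
  AO → possible child types {A, B, AB} ✓
  BB → possible child types {B, AB} ✓
  BO → possible child types {A, B, AB} ✓
  OO → possible child types {A, B} ✗

AB, AO, BB, BO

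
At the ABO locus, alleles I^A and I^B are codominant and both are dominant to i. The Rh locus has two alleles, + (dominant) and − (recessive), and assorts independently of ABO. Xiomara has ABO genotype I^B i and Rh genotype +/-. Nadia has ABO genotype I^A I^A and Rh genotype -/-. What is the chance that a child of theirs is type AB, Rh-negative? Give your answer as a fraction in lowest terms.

ABO cross I^B i × I^A I^A → offspring phenotypes: 1/2 A, 1/2 AB.
Rh cross +/- × -/- → 1/2 Rh+, 1/2 Rh-.
Independent loci: P(type AB, Rh-negative) = 1/2 × 1/2 = 1/4.

1/4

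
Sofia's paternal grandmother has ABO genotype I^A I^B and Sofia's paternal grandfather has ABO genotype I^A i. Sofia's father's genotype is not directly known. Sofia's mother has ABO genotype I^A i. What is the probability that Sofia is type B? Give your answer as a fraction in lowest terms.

1/8

Sofia's father's ABO genotype from I^A I^B × I^A i: 1/4 I^A I^A, 1/4 I^A I^B, 1/4 I^A i, 1/4 I^B i.
Crossing each possibility with the mother I^A i and summing P(type B): 1/4·0 + 1/4·1/4 + 1/4·0 + 1/4·1/4 = 1/8.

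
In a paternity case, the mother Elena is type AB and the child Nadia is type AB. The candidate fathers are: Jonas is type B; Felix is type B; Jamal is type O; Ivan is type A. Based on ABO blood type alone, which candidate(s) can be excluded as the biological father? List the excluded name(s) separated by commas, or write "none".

Jamal

A candidate is excluded only if no genotype consistent with his phenotype could produce a type AB child with a type AB mother.
Jamal (type O): no genotype consistent with that phenotype can produce a type-AB child with a type-AB mother.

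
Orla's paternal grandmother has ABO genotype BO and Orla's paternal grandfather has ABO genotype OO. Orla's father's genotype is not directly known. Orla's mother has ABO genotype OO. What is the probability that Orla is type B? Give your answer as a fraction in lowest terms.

1/4

Orla's father's ABO genotype from BO × OO: 1/2 BO, 1/2 OO.
Crossing each possibility with the mother OO and summing P(type B): 1/2·1/2 + 1/2·0 = 1/4.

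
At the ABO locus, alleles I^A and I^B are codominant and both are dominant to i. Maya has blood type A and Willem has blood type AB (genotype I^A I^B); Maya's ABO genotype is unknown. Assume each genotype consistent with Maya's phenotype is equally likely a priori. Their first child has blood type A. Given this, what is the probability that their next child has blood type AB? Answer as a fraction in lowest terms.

3/8

Possible genotypes: Maya ∈ {I^A I^A, I^A i}; Willem ∈ {I^A I^B}.
Weight each parental genotype pair by prior × P(type-A child):
  I^A I^A × I^A I^B: posterior weight 1/2; P(next child type AB) = 1/2.
  I^A i × I^A I^B: posterior weight 1/2; P(next child type AB) = 1/4.
Weighted sum = 3/8.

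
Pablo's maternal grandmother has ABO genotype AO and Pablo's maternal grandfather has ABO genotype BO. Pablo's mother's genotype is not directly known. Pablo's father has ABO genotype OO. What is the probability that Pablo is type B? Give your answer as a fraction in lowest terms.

1/4

Pablo's mother's ABO genotype from AO × BO: 1/4 AB, 1/4 AO, 1/4 BO, 1/4 OO.
Crossing each possibility with the father OO and summing P(type B): 1/4·1/2 + 1/4·0 + 1/4·1/2 + 1/4·0 = 1/4.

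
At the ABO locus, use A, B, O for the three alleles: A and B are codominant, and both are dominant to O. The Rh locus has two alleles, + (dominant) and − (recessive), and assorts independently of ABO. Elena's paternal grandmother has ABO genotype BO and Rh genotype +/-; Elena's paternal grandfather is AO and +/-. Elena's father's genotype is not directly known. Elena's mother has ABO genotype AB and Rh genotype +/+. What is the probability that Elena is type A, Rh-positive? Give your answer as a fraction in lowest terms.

3/8

Elena's father's ABO genotype from BO × AO: 1/4 AB, 1/4 AO, 1/4 BO, 1/4 OO.
Crossing each possibility with the mother AB and summing P(type A): 1/4·1/4 + 1/4·1/2 + 1/4·1/4 + 1/4·1/2 = 3/8.
Similarly for Rh via the father's Rh distribution: P(Rh+) = 1.
Independent loci: 3/8 × 1 = 3/8.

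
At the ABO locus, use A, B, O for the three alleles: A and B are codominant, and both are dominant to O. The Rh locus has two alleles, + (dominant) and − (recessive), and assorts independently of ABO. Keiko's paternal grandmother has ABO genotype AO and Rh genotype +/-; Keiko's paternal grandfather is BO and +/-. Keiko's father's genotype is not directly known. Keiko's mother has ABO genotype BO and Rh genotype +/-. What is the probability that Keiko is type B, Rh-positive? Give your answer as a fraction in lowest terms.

Keiko's father's ABO genotype from AO × BO: 1/4 AB, 1/4 AO, 1/4 BO, 1/4 OO.
Crossing each possibility with the mother BO and summing P(type B): 1/4·1/2 + 1/4·1/4 + 1/4·3/4 + 1/4·1/2 = 1/2.
Similarly for Rh via the father's Rh distribution: P(Rh+) = 3/4.
Independent loci: 1/2 × 3/4 = 3/8.

3/8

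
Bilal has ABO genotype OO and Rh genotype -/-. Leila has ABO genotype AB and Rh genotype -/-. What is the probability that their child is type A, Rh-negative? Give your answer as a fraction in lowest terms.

1/2

ABO cross OO × AB → offspring phenotypes: 1/2 A, 1/2 B.
Rh cross -/- × -/- → 1 Rh-.
Independent loci: P(type A, Rh-negative) = 1/2 × 1 = 1/2.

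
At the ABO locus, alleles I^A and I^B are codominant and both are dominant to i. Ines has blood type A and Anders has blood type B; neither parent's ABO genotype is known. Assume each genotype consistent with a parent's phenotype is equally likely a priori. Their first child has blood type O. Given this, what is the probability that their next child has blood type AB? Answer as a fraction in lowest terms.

Possible genotypes: Ines ∈ {I^A I^A, I^A i}; Anders ∈ {I^B I^B, I^B i}.
Weight each parental genotype pair by prior × P(type-O child):
  I^A i × I^B i: posterior weight 1; P(next child type AB) = 1/4.
Weighted sum = 1/4.

1/4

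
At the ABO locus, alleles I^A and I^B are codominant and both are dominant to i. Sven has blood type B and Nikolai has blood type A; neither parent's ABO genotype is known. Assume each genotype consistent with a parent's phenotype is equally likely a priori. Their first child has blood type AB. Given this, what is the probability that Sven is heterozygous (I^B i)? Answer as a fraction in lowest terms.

1/3

Possible genotypes: Sven ∈ {I^B I^B, I^B i}; Nikolai ∈ {I^A I^A, I^A i}.
Weight each parental genotype pair by prior × P(type-AB child):
  I^B I^B × I^A I^A: posterior weight 4/9.
  I^B I^B × I^A i: posterior weight 2/9.
  I^B i × I^A I^A: posterior weight 2/9.
  I^B i × I^A i: posterior weight 1/9.
Sum the posterior weight over pairs where Sven is I^B i: 1/3.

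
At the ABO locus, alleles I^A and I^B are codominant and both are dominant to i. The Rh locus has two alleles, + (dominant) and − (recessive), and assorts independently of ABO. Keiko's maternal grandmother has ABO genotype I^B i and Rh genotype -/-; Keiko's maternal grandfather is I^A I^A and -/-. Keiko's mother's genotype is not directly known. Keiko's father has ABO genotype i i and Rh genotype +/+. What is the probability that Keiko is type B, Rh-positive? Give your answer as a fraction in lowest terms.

1/4

Keiko's mother's ABO genotype from I^B i × I^A I^A: 1/2 I^A I^B, 1/2 I^A i.
Crossing each possibility with the father i i and summing P(type B): 1/2·1/2 + 1/2·0 = 1/4.
Similarly for Rh via the mother's Rh distribution: P(Rh+) = 1.
Independent loci: 1/4 × 1 = 1/4.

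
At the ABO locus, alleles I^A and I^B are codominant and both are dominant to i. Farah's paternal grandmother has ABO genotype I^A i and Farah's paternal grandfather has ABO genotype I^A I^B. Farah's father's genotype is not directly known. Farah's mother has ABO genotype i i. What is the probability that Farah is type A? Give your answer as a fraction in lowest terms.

Farah's father's ABO genotype from I^A i × I^A I^B: 1/4 I^A I^A, 1/4 I^A I^B, 1/4 I^A i, 1/4 I^B i.
Crossing each possibility with the mother i i and summing P(type A): 1/4·1 + 1/4·1/2 + 1/4·1/2 + 1/4·0 = 1/2.

1/2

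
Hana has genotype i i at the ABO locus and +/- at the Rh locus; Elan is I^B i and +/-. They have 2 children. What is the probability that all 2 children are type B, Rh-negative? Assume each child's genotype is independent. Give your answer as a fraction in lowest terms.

1/64

ABO cross i i × I^B i → 1/2 O, 1/2 B.
Rh cross +/- × +/- → 3/4 Rh+, 1/4 Rh-; so P(type B, Rh-negative) = 1/2 × 1/4 = 1/8 per child.
All 2 independent: (1/8)^2 = 1/64.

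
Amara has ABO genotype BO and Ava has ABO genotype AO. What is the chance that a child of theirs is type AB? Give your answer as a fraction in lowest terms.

1/4

ABO cross BO × AO → offspring phenotypes: 1/4 O, 1/4 A, 1/4 B, 1/4 AB.
So P(type AB) = 1/4.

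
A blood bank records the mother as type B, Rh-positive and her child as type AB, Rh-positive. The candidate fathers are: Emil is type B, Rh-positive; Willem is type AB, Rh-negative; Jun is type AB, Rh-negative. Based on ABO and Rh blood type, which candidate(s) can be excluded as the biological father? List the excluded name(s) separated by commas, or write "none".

Emil

A candidate is excluded only if no genotype consistent with his phenotype could produce a type AB, Rh-positive child with a type B, Rh-positive mother.
Emil (type B, Rh+): no genotype consistent with that phenotype can produce a type-AB Rh+ child with a type-B mother.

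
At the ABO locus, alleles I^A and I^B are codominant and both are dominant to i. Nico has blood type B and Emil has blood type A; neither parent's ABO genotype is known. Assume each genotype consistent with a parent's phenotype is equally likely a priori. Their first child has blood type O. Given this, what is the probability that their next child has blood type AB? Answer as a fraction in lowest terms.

1/4

Possible genotypes: Nico ∈ {I^B I^B, I^B i}; Emil ∈ {I^A I^A, I^A i}.
Weight each parental genotype pair by prior × P(type-O child):
  I^B i × I^A i: posterior weight 1; P(next child type AB) = 1/4.
Weighted sum = 1/4.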